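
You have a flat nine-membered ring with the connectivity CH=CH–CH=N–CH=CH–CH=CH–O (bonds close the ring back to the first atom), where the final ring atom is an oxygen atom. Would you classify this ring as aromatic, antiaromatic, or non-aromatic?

Check conjugation: every atom in a ring double bond is sp² and brings one electron to the p orbital; the doubly-bonded nitrogens are pyridine-type — their lone pairs lie in the ring plane, leaving one electron in the p orbital; the oxygen donates one lone pair from its p orbital — every position has a p orbital, so the cyclic π system is continuous.
Adding the contributions, 4 × 2 = 8 from the double-bond units + 2 from the O atom = 10.
10 = 4(2) + 2, which satisfies Hückel's 4n+2 rule.

Aromatic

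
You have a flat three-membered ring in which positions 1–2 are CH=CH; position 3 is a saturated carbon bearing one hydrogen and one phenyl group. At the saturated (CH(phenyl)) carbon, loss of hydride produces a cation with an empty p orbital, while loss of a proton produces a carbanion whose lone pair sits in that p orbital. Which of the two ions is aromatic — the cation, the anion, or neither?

In both ions every ring atom is sp² and contributes a p orbital, so both rings are fully conjugated.
Cation: 1 × 2 + 0 = 2 π electrons → 4(0)+2, aromatic.
Anion: 1 × 2 + 2 = 4 π electrons → 4(1), antiaromatic.

The cation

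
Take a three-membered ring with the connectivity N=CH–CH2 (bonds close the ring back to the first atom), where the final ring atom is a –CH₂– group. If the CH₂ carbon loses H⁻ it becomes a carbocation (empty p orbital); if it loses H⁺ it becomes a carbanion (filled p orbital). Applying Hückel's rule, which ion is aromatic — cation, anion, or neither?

Once that carbon is sp², every ring atom has a p orbital and both ions are fully conjugated.
Cation: 1 × 2 + 0 = 2 π electrons → 4(0)+2, aromatic.
Anion: 1 × 2 + 2 = 4 π electrons → 4(1), antiaromatic.

The cation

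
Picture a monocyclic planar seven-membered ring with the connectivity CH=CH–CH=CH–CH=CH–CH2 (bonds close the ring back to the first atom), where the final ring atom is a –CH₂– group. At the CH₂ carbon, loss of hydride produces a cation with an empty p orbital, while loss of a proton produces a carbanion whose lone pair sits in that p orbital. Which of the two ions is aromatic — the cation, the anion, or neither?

In both ions every ring atom is sp² and contributes a p orbital, so both rings are fully conjugated.
Cation: 3 × 2 + 0 = 6 π electrons → 4(1)+2, aromatic.
Anion: 3 × 2 + 2 = 8 π electrons → 4(2), antiaromatic.

The cation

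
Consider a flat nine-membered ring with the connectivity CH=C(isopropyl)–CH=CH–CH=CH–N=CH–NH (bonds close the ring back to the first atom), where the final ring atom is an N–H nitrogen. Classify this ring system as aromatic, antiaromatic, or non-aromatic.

Aromatic

Every ring atom contributes a p orbital perpendicular to the ring (each doubly-bonded ring atom is sp² with one p-orbital electron; each sp² =N– keeps its lone pair in-plane and puts one electron into the π system; the pyrrole-type nitrogen donates its lone pair from the p orbital), so the π system is cyclic and fully conjugated.
π-electron count: 4 × 2 = 8 from the double-bond units + 2 from the NH atom = 10.
10 = 4(2) + 2, which satisfies Hückel's 4n+2 rule.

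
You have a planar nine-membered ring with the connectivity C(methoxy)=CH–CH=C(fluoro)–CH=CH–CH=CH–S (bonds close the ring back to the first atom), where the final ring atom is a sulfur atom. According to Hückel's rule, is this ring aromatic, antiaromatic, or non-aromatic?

Aromatic

All ring atoms are sp² and supply a p orbital to the ring (the double-bond atoms are sp², each contributing one p electron; the sulfur donates one lone pair from its p orbital); the conjugation is uninterrupted.
Tallying contributions gives 4 × 2 = 8 from the double-bond units + 2 from the S atom = 10.
That gives a 4n+2 count (10, n = 2).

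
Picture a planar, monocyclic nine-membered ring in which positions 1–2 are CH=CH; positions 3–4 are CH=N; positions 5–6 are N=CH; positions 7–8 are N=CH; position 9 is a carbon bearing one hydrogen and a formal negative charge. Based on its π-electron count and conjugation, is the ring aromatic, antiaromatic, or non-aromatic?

Aromatic

Every ring atom contributes a p orbital perpendicular to the ring (every atom in a ring double bond is sp² and brings one electron to the p orbital; each sp² =N– keeps its lone pair in-plane and puts one electron into the π system; the carbanion's lone pair occupies the p orbital), so the π system is cyclic and fully conjugated.
π-electron count: 4 × 2 = 8 from the double-bond units + 2 from the CH(-) atom = 10.
With 10 π electrons (n = 2), the Hückel 4n+2 condition holds.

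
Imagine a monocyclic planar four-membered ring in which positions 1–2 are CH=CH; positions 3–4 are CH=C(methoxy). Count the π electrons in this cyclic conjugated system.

4

Every ring atom contributes a p orbital perpendicular to the ring (each doubly-bonded ring atom is sp² with one p-orbital electron), so the π system is cyclic and fully conjugated.
Adding the contributions, 2 × 2 = 4 from the 2 double-bond units.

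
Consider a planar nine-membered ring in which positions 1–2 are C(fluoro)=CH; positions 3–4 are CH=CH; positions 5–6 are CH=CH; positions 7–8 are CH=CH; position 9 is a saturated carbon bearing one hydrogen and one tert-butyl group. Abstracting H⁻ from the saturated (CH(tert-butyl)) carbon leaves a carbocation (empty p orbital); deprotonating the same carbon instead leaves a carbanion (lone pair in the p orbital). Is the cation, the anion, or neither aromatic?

The anion

In either ion the ring is fully conjugated: every atom, including the new sp² carbon, supplies a p orbital.
Cation: 4 × 2 + 0 = 8 π electrons → 4(2), antiaromatic.
Anion: 4 × 2 + 2 = 10 π electrons → 4(2)+2, aromatic.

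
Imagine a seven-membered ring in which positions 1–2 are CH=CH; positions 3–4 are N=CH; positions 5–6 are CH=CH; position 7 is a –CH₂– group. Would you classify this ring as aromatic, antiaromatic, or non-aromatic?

Non-aromatic

At the CH2 position, the tetrahedral CH₂ carbon is sp³ and has no p orbital in the ring π system; the ring's p-orbital overlap is broken there.
A ring that is not fully conjugated cannot be aromatic or antiaromatic regardless of its π-electron count.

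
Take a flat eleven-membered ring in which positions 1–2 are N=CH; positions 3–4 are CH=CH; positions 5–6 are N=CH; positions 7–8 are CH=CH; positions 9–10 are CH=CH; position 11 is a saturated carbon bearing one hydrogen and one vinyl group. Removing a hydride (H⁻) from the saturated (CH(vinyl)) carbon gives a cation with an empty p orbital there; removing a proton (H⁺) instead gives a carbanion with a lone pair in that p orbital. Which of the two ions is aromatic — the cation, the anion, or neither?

The cation

In either ion the ring is fully conjugated: every atom, including the new sp² carbon, supplies a p orbital.
Cation: 5 × 2 + 0 = 10 π electrons → 4(2)+2, aromatic.
Anion: 5 × 2 + 2 = 12 π electrons → 4(3), antiaromatic.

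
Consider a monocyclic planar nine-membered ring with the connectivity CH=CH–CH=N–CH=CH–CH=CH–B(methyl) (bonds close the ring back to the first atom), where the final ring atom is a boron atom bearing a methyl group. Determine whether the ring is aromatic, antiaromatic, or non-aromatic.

Antiaromatic

Every ring atom contributes a p orbital perpendicular to the ring (the double-bond atoms are sp², each contributing one p electron; each sp² =N– keeps its lone pair in-plane and puts one electron into the π system; the boron has an empty p orbital), so the π system is cyclic and fully conjugated.
Counting π electrons: 4 × 2 = 8 from the double-bond units + 0 from the B(methyl) atom = 8.
A 4n π count (8, n = 2) in a planar conjugated ring means antiaromatic.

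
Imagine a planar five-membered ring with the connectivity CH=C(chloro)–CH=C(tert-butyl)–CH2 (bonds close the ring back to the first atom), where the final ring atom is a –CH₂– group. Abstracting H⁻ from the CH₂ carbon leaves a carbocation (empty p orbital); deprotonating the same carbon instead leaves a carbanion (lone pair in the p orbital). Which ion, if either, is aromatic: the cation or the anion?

The anion

Once that carbon is sp², every ring atom has a p orbital and both ions are fully conjugated.
Cation: 2 × 2 + 0 = 4 π electrons → 4(1), antiaromatic.
Anion: 2 × 2 + 2 = 6 π electrons → 4(1)+2, aromatic.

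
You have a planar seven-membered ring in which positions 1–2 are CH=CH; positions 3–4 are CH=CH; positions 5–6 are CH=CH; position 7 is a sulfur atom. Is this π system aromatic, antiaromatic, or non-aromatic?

Check conjugation: each doubly-bonded ring atom is sp² with one p-orbital electron; the sulfur donates one lone pair from its p orbital — every position has a p orbital, so the cyclic π system is continuous.
π-electron count: 3 × 2 = 6 from the double-bond units + 2 from the S atom = 8.
8 is a 4n count (n = 2), so the planar conjugated ring is antiaromatic.

Antiaromatic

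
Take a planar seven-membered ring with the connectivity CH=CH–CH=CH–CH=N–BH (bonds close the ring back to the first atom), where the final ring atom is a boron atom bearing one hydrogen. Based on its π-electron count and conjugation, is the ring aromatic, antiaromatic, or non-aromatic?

Aromatic

All ring atoms are sp² and supply a p orbital to the ring (each doubly-bonded ring atom is sp² with one p-orbital electron; the doubly-bonded nitrogens are pyridine-type — their lone pairs lie in the ring plane, leaving one electron in the p orbital; the boron has an empty p orbital); the conjugation is uninterrupted.
Adding the contributions, 3 × 2 = 6 from the double-bond units + 0 from the BH atom = 6.
Since 6 = 4·1 + 2, the ring meets the 4n+2 criterion.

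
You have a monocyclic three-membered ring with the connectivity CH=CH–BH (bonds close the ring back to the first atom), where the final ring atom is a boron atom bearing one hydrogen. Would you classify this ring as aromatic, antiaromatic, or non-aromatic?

Every ring atom contributes a p orbital perpendicular to the ring (each doubly-bonded ring atom is sp² with one p-orbital electron; the boron has an empty p orbital), so the π system is cyclic and fully conjugated.
Tallying contributions gives 1 × 2 = 2 from the double-bond unit + 0 from the BH atom = 2.
Since 2 = 4·0 + 2, the ring meets the 4n+2 criterion.

Aromatic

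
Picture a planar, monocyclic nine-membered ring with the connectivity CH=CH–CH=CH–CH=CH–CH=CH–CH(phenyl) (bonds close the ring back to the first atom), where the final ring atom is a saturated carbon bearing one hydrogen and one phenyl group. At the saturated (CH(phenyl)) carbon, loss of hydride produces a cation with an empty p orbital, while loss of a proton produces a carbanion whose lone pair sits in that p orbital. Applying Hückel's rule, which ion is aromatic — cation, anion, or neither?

The anion

In both ions every ring atom is sp² and contributes a p orbital, so both rings are fully conjugated.
Cation: 4 × 2 + 0 = 8 π electrons → 4(2), antiaromatic.
Anion: 4 × 2 + 2 = 10 π electrons → 4(2)+2, aromatic.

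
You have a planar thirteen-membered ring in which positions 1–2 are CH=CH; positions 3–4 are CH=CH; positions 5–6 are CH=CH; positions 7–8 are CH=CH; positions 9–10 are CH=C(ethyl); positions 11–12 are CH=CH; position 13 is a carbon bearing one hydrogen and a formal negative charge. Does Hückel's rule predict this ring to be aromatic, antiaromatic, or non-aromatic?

Aromatic

All ring atoms are sp² and supply a p orbital to the ring (every atom in a ring double bond is sp² and brings one electron to the p orbital; the carbanion's lone pair occupies the p orbital); the conjugation is uninterrupted.
Adding the contributions, 6 × 2 = 12 from the double-bond units + 2 from the CH(-) atom = 14.
14 = 4(3) + 2, which satisfies Hückel's 4n+2 rule.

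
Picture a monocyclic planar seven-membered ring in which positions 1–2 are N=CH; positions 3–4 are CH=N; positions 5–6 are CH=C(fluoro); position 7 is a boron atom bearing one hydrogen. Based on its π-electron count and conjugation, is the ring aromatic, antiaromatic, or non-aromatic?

Every ring atom contributes a p orbital perpendicular to the ring (every atom in a ring double bond is sp² and brings one electron to the p orbital; each =N– nitrogen is pyridine-type (lone pair in the sp² plane, one electron in the p orbital); the boron has an empty p orbital), so the π system is cyclic and fully conjugated.
Counting π electrons: 3 × 2 = 6 from the double-bond units + 0 from the BH atom = 6.
That gives a 4n+2 count (6, n = 1).

Aromatic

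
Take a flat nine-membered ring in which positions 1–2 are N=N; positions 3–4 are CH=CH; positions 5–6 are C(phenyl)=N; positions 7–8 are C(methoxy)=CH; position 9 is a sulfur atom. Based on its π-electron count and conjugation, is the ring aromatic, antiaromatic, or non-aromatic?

Aromatic

The p orbitals form a continuous loop: every atom in a ring double bond is sp² and brings one electron to the p orbital; each =N– nitrogen is pyridine-type (lone pair in the sp² plane, one electron in the p orbital); the sulfur donates one lone pair from its p orbital. The ring is fully conjugated.
π-electron count: 4 × 2 = 8 from the double-bond units + 2 from the S atom = 10.
10 = 4(2) + 2, which satisfies Hückel's 4n+2 rule.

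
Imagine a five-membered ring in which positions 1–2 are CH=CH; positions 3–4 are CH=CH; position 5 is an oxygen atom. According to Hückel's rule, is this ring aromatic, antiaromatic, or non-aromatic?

Check conjugation: every atom in a ring double bond is sp² and brings one electron to the p orbital; the oxygen donates one lone pair from its p orbital — every position has a p orbital, so the cyclic π system is continuous.
π-electron count: 2 × 2 = 4 from the double-bond units + 2 from the O atom = 6.
That gives a 4n+2 count (6, n = 1).
This is furan.

Aromatic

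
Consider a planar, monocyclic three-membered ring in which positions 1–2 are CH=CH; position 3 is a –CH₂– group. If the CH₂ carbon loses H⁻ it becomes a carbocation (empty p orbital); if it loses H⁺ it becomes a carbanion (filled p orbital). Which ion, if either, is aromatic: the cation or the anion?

The cation

In either ion the ring is fully conjugated: every atom, including the new sp² carbon, supplies a p orbital.
Cation: 1 × 2 + 0 = 2 π electrons → 4(0)+2, aromatic.
Anion: 1 × 2 + 2 = 4 π electrons → 4(1), antiaromatic.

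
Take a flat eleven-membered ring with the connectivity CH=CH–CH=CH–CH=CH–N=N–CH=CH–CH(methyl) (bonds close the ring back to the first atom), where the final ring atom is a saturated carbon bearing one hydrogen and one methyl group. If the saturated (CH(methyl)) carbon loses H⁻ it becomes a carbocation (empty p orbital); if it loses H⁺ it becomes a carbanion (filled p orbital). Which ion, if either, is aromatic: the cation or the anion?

The cation

Once that carbon is sp², every ring atom has a p orbital and both ions are fully conjugated.
Cation: 5 × 2 + 0 = 10 π electrons → 4(2)+2, aromatic.
Anion: 5 × 2 + 2 = 12 π electrons → 4(3), antiaromatic.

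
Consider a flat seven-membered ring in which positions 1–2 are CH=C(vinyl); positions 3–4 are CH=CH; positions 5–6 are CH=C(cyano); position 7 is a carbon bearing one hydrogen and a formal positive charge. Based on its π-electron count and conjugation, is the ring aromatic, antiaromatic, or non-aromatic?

Aromatic

All ring atoms are sp² and supply a p orbital to the ring (the double-bond atoms are sp², each contributing one p electron; the carbocation has an empty p orbital); the conjugation is uninterrupted.
Adding the contributions, 3 × 2 = 6 from the double-bond units + 0 from the CH(+) atom = 6.
6 = 4(1) + 2, which satisfies Hückel's 4n+2 rule.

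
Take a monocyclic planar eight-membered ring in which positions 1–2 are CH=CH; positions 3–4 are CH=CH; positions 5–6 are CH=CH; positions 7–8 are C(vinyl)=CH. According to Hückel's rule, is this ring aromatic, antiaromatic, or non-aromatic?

Every ring atom contributes a p orbital perpendicular to the ring (the double-bond atoms are sp², each contributing one p electron), so the π system is cyclic and fully conjugated.
Adding the contributions, 4 × 2 = 8 from the 4 double-bond units.
8 is a 4n count (n = 2), so the planar conjugated ring is antiaromatic.

Antiaromatic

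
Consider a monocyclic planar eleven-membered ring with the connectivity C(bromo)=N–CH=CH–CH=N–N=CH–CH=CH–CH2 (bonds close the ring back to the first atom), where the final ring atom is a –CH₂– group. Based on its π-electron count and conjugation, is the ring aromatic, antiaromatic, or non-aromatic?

Non-aromatic

The CH2 position has four σ bonds — the tetrahedral CH₂ carbon is sp³ and has no p orbital in the ring π system — so the cyclic conjugation is interrupted.
A ring that is not fully conjugated cannot be aromatic or antiaromatic regardless of its π-electron count.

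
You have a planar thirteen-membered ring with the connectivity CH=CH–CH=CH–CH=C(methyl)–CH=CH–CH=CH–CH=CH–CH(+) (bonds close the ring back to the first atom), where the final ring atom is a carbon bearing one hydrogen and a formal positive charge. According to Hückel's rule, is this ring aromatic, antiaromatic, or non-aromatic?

Antiaromatic

Every ring atom contributes a p orbital perpendicular to the ring (every atom in a ring double bond is sp² and brings one electron to the p orbital; the carbocation has an empty p orbital), so the π system is cyclic and fully conjugated.
Tallying contributions gives 6 × 2 = 12 from the double-bond units + 0 from the CH(+) atom = 12.
12 = 4(3); a planar, fully conjugated 4n system is antiaromatic.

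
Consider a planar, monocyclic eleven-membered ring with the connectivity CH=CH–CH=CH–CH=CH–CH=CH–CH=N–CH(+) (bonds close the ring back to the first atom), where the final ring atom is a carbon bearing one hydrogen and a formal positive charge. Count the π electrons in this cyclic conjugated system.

10

Every ring atom contributes a p orbital perpendicular to the ring (each doubly-bonded ring atom is sp² with one p-orbital electron; each =N– nitrogen is pyridine-type (lone pair in the sp² plane, one electron in the p orbital); the carbocation has an empty p orbital), so the π system is cyclic and fully conjugated.
π-electron count: 5 × 2 = 10 from the double-bond units + 0 from the CH(+) atom = 10.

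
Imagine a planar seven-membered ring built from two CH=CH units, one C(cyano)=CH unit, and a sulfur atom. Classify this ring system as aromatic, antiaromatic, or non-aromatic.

All ring atoms are sp² and supply a p orbital to the ring (each doubly-bonded ring atom is sp² with one p-orbital electron; the sulfur donates one lone pair from its p orbital); the conjugation is uninterrupted.
Counting π electrons: 3 × 2 = 6 from the double-bond units + 2 from the S atom = 8.
A 4n π count (8, n = 2) in a planar conjugated ring means antiaromatic.

Antiaromatic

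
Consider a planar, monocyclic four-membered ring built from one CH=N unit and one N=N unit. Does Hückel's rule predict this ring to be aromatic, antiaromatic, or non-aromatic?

All ring atoms are sp² and supply a p orbital to the ring (every atom in a ring double bond is sp² and brings one electron to the p orbital; each =N– nitrogen is pyridine-type (lone pair in the sp² plane, one electron in the p orbital)); the conjugation is uninterrupted.
Tallying contributions gives 2 × 2 = 4 from the 2 double-bond units.
4 is a 4n count (n = 1), so the planar conjugated ring is antiaromatic.

Antiaromatic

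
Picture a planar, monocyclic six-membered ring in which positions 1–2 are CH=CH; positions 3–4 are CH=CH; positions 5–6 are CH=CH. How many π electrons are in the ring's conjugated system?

6

Check conjugation: every atom in a ring double bond is sp² and brings one electron to the p orbital — every position has a p orbital, so the cyclic π system is continuous.
Counting π electrons: 3 × 2 = 6 from the 3 double-bond units.
(This ring is benzene.)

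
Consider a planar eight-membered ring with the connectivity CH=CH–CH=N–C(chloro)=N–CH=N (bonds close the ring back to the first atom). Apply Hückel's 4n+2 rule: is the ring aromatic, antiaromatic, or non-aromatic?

All ring atoms are sp² and supply a p orbital to the ring (the double-bond atoms are sp², each contributing one p electron; the doubly-bonded nitrogens are pyridine-type — their lone pairs lie in the ring plane, leaving one electron in the p orbital); the conjugation is uninterrupted.
Counting π electrons: 4 × 2 = 8 from the 4 double-bond units.
8 is a 4n count (n = 2), so the planar conjugated ring is antiaromatic.

Antiaromatic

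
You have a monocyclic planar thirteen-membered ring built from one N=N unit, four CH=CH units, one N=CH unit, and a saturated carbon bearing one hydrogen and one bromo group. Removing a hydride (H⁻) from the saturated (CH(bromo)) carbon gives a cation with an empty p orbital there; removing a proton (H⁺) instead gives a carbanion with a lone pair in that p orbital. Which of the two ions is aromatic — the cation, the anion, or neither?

The anion

Both ions have a continuous loop of p orbitals — each ring atom is sp².
Cation: 6 × 2 + 0 = 12 π electrons → 4(3), antiaromatic.
Anion: 6 × 2 + 2 = 14 π electrons → 4(3)+2, aromatic.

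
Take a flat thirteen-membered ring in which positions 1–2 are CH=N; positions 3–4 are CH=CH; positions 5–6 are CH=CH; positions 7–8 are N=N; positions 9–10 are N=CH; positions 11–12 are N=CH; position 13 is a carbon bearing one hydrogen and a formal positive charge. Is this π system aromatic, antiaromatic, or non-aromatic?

Antiaromatic

The p orbitals form a continuous loop: every atom in a ring double bond is sp² and brings one electron to the p orbital; each =N– nitrogen is pyridine-type (lone pair in the sp² plane, one electron in the p orbital); the carbocation has an empty p orbital. The ring is fully conjugated.
Counting π electrons: 6 × 2 = 12 from the double-bond units + 0 from the CH(+) atom = 12.
A 4n π count (12, n = 3) in a planar conjugated ring means antiaromatic.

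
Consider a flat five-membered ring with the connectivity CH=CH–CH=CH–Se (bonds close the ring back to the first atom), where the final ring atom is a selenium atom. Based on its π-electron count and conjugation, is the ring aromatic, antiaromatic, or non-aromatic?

Aromatic

Check conjugation: every atom in a ring double bond is sp² and brings one electron to the p orbital; the selenium donates one lone pair from its p orbital — every position has a p orbital, so the cyclic π system is continuous.
Adding the contributions, 2 × 2 = 4 from the double-bond units + 2 from the Se atom = 6.
6 = 4(1) + 2, which satisfies Hückel's 4n+2 rule.
(This ring is selenophene.)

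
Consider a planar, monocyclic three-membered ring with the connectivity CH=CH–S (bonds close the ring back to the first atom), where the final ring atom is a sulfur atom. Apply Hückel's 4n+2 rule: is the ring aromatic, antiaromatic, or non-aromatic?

Antiaromatic

Every ring atom contributes a p orbital perpendicular to the ring (each doubly-bonded ring atom is sp² with one p-orbital electron; the sulfur donates one lone pair from its p orbital), so the π system is cyclic and fully conjugated.
π-electron count: 1 × 2 = 2 from the double-bond unit + 2 from the S atom = 4.
4 = 4(1); a planar, fully conjugated 4n system is antiaromatic.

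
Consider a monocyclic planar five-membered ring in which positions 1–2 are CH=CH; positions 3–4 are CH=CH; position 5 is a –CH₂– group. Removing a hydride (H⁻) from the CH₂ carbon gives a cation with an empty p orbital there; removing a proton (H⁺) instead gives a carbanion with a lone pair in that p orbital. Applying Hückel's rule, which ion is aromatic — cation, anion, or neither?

Both ions have a continuous loop of p orbitals — each ring atom is sp².
Cation: 2 × 2 + 0 = 4 π electrons → 4(1), antiaromatic.
Anion: 2 × 2 + 2 = 6 π electrons → 4(1)+2, aromatic.

The anion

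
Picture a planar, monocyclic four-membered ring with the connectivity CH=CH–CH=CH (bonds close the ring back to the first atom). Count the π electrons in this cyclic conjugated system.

4

Check conjugation: each doubly-bonded ring atom is sp² with one p-orbital electron — every position has a p orbital, so the cyclic π system is continuous.
Tallying contributions gives 2 × 2 = 4 from the 2 double-bond units.
(This ring is cyclobutadiene.)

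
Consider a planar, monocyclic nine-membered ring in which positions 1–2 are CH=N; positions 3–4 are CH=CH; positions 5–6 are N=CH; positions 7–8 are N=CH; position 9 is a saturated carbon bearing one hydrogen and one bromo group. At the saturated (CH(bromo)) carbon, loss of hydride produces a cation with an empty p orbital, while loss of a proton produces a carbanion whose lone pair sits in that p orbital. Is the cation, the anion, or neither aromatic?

The anion

In both ions every ring atom is sp² and contributes a p orbital, so both rings are fully conjugated.
Cation: 4 × 2 + 0 = 8 π electrons → 4(2), antiaromatic.
Anion: 4 × 2 + 2 = 10 π electrons → 4(2)+2, aromatic.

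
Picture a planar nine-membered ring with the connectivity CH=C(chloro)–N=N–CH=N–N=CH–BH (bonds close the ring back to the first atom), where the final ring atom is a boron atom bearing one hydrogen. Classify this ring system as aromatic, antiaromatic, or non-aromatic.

Check conjugation: every atom in a ring double bond is sp² and brings one electron to the p orbital; the doubly-bonded nitrogens are pyridine-type — their lone pairs lie in the ring plane, leaving one electron in the p orbital; the boron has an empty p orbital — every position has a p orbital, so the cyclic π system is continuous.
Adding the contributions, 4 × 2 = 8 from the double-bond units + 0 from the BH atom = 8.
8 = 4(2); a planar, fully conjugated 4n system is antiaromatic.

Antiaromatic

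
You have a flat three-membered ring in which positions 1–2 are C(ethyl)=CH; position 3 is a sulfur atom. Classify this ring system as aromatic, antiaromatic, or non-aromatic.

Check conjugation: every atom in a ring double bond is sp² and brings one electron to the p orbital; the sulfur donates one lone pair from its p orbital — every position has a p orbital, so the cyclic π system is continuous.
π-electron count: 1 × 2 = 2 from the double-bond unit + 2 from the S atom = 4.
A 4n π count (4, n = 1) in a planar conjugated ring means antiaromatic.

Antiaromatic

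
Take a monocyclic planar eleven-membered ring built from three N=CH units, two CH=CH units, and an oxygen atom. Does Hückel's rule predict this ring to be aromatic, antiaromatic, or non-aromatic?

Antiaromatic

All ring atoms are sp² and supply a p orbital to the ring (the double-bond atoms are sp², each contributing one p electron; each =N– nitrogen is pyridine-type (lone pair in the sp² plane, one electron in the p orbital); the oxygen donates one lone pair from its p orbital); the conjugation is uninterrupted.
π-electron count: 5 × 2 = 10 from the double-bond units + 2 from the O atom = 12.
A 4n π count (12, n = 3) in a planar conjugated ring means antiaromatic.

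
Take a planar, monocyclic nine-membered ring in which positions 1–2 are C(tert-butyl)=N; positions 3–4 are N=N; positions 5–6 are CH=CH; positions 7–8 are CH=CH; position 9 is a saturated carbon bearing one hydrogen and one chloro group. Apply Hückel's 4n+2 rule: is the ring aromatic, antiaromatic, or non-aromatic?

Non-aromatic

The CH(chloro) position has four σ bonds — that saturated carbon is sp³ and has no p orbital in the ring π system — so the cyclic conjugation is interrupted.
Broken conjugation rules out both aromaticity and antiaromaticity.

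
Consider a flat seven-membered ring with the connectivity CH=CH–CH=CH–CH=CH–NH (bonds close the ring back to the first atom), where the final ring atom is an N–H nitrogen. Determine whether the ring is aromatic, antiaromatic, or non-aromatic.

All ring atoms are sp² and supply a p orbital to the ring (every atom in a ring double bond is sp² and brings one electron to the p orbital; the pyrrole-type nitrogen donates its lone pair from the p orbital); the conjugation is uninterrupted.
Counting π electrons: 3 × 2 = 6 from the double-bond units + 2 from the NH atom = 8.
8 = 4(2); a planar, fully conjugated 4n system is antiaromatic.

Antiaromatic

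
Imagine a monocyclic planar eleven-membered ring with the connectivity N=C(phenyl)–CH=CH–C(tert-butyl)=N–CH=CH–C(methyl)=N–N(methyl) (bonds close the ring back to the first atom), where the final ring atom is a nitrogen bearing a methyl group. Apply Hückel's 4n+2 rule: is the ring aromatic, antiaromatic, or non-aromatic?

Antiaromatic

Every ring atom contributes a p orbital perpendicular to the ring (every atom in a ring double bond is sp² and brings one electron to the p orbital; each =N– nitrogen is pyridine-type (lone pair in the sp² plane, one electron in the p orbital); the pyrrole-type nitrogen donates its lone pair from the p orbital), so the π system is cyclic and fully conjugated.
Tallying contributions gives 5 × 2 = 10 from the double-bond units + 2 from the N(methyl) atom = 12.
With 12 = 4·3 π electrons, Hückel's rule classifies the planar ring as antiaromatic.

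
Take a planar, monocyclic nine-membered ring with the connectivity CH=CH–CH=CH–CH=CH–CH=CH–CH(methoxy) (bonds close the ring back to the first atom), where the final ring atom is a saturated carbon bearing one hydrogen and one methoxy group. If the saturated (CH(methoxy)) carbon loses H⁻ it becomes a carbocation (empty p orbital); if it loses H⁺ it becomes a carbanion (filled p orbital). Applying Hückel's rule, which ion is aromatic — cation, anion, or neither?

The anion

In both ions every ring atom is sp² and contributes a p orbital, so both rings are fully conjugated.
Cation: 4 × 2 + 0 = 8 π electrons → 4(2), antiaromatic.
Anion: 4 × 2 + 2 = 10 π electrons → 4(2)+2, aromatic.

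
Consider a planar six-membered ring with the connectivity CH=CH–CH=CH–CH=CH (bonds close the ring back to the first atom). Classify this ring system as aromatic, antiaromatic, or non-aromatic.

Aromatic

The p orbitals form a continuous loop: the double-bond atoms are sp², each contributing one p electron. The ring is fully conjugated.
π-electron count: 3 × 2 = 6 from the 3 double-bond units.
Since 6 = 4·1 + 2, the ring meets the 4n+2 criterion.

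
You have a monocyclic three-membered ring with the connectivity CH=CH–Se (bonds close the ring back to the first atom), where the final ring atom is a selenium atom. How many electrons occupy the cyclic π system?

4

All ring atoms are sp² and supply a p orbital to the ring (every atom in a ring double bond is sp² and brings one electron to the p orbital; the selenium donates one lone pair from its p orbital); the conjugation is uninterrupted.
Counting π electrons: 1 × 2 = 2 from the double-bond unit + 2 from the Se atom = 4.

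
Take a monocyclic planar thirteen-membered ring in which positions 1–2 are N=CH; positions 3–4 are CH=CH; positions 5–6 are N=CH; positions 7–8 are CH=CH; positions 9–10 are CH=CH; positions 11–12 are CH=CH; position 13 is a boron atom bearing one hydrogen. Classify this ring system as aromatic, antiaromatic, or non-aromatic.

Antiaromatic

Check conjugation: the double-bond atoms are sp², each contributing one p electron; the doubly-bonded nitrogens are pyridine-type — their lone pairs lie in the ring plane, leaving one electron in the p orbital; the boron has an empty p orbital — every position has a p orbital, so the cyclic π system is continuous.
Counting π electrons: 6 × 2 = 12 from the double-bond units + 0 from the BH atom = 12.
A 4n π count (12, n = 3) in a planar conjugated ring means antiaromatic.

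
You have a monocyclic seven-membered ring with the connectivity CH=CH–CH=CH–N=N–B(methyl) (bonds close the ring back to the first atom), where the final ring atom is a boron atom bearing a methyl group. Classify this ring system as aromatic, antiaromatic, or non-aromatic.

Aromatic

All ring atoms are sp² and supply a p orbital to the ring (each doubly-bonded ring atom is sp² with one p-orbital electron; each sp² =N– keeps its lone pair in-plane and puts one electron into the π system; the boron has an empty p orbital); the conjugation is uninterrupted.
π-electron count: 3 × 2 = 6 from the double-bond units + 0 from the B(methyl) atom = 6.
That gives a 4n+2 count (6, n = 1).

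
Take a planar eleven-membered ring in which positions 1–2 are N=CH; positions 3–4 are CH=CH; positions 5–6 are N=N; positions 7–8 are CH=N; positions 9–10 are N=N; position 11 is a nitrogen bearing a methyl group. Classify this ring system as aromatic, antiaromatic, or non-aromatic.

Every ring atom contributes a p orbital perpendicular to the ring (the double-bond atoms are sp², each contributing one p electron; the doubly-bonded nitrogens are pyridine-type — their lone pairs lie in the ring plane, leaving one electron in the p orbital; the pyrrole-type nitrogen donates its lone pair from the p orbital), so the π system is cyclic and fully conjugated.
Adding the contributions, 5 × 2 = 10 from the double-bond units + 2 from the N(methyl) atom = 12.
With 12 = 4·3 π electrons, Hückel's rule classifies the planar ring as antiaromatic.

Antiaromatic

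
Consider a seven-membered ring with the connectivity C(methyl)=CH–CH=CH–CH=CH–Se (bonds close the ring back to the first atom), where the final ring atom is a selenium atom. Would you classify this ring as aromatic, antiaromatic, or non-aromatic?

Antiaromatic

Every ring atom contributes a p orbital perpendicular to the ring (each doubly-bonded ring atom is sp² with one p-orbital electron; the selenium donates one lone pair from its p orbital), so the π system is cyclic and fully conjugated.
π-electron count: 3 × 2 = 6 from the double-bond units + 2 from the Se atom = 8.
8 is a 4n count (n = 2), so the planar conjugated ring is antiaromatic.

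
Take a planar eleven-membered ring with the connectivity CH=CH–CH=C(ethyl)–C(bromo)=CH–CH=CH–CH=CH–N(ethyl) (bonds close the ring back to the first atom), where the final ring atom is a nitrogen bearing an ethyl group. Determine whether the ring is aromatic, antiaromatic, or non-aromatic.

All ring atoms are sp² and supply a p orbital to the ring (the double-bond atoms are sp², each contributing one p electron; the pyrrole-type nitrogen donates its lone pair from the p orbital); the conjugation is uninterrupted.
Counting π electrons: 5 × 2 = 10 from the double-bond units + 2 from the N(ethyl) atom = 12.
12 is a 4n count (n = 3), so the planar conjugated ring is antiaromatic.

Antiaromatic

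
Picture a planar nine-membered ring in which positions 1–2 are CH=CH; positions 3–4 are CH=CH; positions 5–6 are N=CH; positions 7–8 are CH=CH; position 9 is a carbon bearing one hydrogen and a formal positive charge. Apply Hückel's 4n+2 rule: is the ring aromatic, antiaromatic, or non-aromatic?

Antiaromatic

The p orbitals form a continuous loop: the double-bond atoms are sp², each contributing one p electron; the doubly-bonded nitrogens are pyridine-type — their lone pairs lie in the ring plane, leaving one electron in the p orbital; the carbocation has an empty p orbital. The ring is fully conjugated.
Counting π electrons: 4 × 2 = 8 from the double-bond units + 0 from the CH(+) atom = 8.
With 8 = 4·2 π electrons, Hückel's rule classifies the planar ring as antiaromatic.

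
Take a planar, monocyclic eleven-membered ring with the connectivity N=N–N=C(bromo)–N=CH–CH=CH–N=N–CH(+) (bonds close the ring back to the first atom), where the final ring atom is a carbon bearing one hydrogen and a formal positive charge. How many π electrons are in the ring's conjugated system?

10

Check conjugation: every atom in a ring double bond is sp² and brings one electron to the p orbital; the doubly-bonded nitrogens are pyridine-type — their lone pairs lie in the ring plane, leaving one electron in the p orbital; the carbocation has an empty p orbital — every position has a p orbital, so the cyclic π system is continuous.
Counting π electrons: 5 × 2 = 10 from the double-bond units + 0 from the CH(+) atom = 10.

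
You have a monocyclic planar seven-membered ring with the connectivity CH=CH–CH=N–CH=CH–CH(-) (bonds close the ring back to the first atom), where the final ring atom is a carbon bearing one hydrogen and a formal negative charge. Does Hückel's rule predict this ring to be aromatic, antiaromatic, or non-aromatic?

All ring atoms are sp² and supply a p orbital to the ring (the double-bond atoms are sp², each contributing one p electron; each =N– nitrogen is pyridine-type (lone pair in the sp² plane, one electron in the p orbital); the carbanion's lone pair occupies the p orbital); the conjugation is uninterrupted.
Counting π electrons: 3 × 2 = 6 from the double-bond units + 2 from the CH(-) atom = 8.
8 = 4(2); a planar, fully conjugated 4n system is antiaromatic.

Antiaromatic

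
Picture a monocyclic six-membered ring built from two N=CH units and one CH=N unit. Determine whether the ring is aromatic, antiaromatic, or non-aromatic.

Aromatic

The p orbitals form a continuous loop: each doubly-bonded ring atom is sp² with one p-orbital electron; each =N– nitrogen is pyridine-type (lone pair in the sp² plane, one electron in the p orbital). The ring is fully conjugated.
π-electron count: 3 × 2 = 6 from the 3 double-bond units.
Since 6 = 4·1 + 2, the ring meets the 4n+2 criterion.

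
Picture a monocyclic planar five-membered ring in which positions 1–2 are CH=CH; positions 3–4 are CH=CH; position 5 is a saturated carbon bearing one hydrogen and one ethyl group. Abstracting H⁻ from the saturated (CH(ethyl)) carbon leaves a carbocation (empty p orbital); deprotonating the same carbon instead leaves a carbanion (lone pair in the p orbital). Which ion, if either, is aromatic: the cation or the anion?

Once that carbon is sp², every ring atom has a p orbital and both ions are fully conjugated.
Cation: 2 × 2 + 0 = 4 π electrons → 4(1), antiaromatic.
Anion: 2 × 2 + 2 = 6 π electrons → 4(1)+2, aromatic.

The anion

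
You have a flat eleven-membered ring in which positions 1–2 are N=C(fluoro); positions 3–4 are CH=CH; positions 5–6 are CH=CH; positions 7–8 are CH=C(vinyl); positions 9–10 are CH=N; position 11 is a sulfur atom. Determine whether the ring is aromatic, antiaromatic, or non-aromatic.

Check conjugation: the double-bond atoms are sp², each contributing one p electron; each =N– nitrogen is pyridine-type (lone pair in the sp² plane, one electron in the p orbital); the sulfur donates one lone pair from its p orbital — every position has a p orbital, so the cyclic π system is continuous.
π-electron count: 5 × 2 = 10 from the double-bond units + 2 from the S atom = 12.
12 = 4(3); a planar, fully conjugated 4n system is antiaromatic.

Antiaromatic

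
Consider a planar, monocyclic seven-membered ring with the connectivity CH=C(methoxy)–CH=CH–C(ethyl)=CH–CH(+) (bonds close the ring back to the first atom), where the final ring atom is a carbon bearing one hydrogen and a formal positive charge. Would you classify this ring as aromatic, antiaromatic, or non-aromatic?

Aromatic

Every ring atom contributes a p orbital perpendicular to the ring (every atom in a ring double bond is sp² and brings one electron to the p orbital; the carbocation has an empty p orbital), so the π system is cyclic and fully conjugated.
π-electron count: 3 × 2 = 6 from the double-bond units + 0 from the CH(+) atom = 6.
Since 6 = 4·1 + 2, the ring meets the 4n+2 criterion.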